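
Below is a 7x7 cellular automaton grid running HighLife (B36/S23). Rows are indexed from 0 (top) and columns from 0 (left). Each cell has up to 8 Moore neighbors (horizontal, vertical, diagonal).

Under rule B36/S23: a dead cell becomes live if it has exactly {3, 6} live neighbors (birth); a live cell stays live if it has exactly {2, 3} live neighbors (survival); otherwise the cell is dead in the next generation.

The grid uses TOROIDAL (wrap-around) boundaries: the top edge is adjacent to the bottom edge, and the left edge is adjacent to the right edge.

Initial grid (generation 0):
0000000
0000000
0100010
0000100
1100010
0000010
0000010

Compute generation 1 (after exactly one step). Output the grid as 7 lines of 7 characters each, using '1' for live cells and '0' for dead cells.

Answer: 0000000
0000000
0000000
1100111
0000111
0000110
0000000

Derivation:
Simulating step by step:
Generation 0 (given above): 8 live cells
Generation 1: 10 live cells
(generation 1 grid is the final answer)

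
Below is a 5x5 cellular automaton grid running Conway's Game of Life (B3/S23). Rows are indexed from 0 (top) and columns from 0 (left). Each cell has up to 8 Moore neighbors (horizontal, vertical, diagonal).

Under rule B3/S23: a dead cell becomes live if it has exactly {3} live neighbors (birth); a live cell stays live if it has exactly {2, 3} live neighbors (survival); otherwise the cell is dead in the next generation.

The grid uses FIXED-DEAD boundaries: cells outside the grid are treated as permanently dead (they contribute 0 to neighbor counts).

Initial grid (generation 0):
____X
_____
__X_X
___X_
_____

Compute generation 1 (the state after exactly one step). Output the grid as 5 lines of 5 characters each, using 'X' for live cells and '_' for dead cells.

Answer: _____
___X_
___X_
___X_
_____

Derivation:
Simulating step by step:
Generation 0 (given above): 4 live cells
Generation 1: 3 live cells
(generation 1 grid is the final answer)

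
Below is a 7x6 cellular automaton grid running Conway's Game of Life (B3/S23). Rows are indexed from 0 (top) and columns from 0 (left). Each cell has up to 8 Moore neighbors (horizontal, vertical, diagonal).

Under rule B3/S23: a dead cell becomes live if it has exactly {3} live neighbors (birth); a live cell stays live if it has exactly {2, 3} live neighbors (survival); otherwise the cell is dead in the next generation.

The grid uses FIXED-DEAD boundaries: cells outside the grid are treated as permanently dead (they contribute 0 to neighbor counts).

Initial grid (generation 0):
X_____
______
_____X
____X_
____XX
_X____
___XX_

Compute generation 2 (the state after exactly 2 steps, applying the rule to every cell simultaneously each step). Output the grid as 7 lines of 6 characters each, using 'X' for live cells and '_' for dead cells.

Answer: ______
______
______
____XX
___X_X
_____X
______

Derivation:
Simulating step by step:
Generation 0 (given above): 8 live cells
Generation 1: 5 live cells
______
______
______
____X_
____XX
___X_X
______
Generation 2: 5 live cells
(generation 2 grid is the final answer)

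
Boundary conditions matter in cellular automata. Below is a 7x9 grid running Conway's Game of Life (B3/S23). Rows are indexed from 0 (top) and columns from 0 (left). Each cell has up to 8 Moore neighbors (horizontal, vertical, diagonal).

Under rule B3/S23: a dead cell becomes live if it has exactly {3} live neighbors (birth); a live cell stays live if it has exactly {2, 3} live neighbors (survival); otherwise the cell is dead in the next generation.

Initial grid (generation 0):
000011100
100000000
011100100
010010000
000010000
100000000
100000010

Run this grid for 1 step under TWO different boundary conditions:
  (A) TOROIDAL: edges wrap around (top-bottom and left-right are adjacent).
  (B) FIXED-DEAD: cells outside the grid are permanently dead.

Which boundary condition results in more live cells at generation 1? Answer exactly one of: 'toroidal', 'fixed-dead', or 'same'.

Answer: toroidal

Derivation:
Under TOROIDAL boundary, generation 1:
000001101
011110100
111100000
010011000
000000000
000000001
000001101
Population = 19

Under FIXED-DEAD boundary, generation 1:
000001000
011110100
111100000
010011000
000000000
000000000
000000000
Population = 13

Comparison: toroidal=19, fixed-dead=13 -> toroidal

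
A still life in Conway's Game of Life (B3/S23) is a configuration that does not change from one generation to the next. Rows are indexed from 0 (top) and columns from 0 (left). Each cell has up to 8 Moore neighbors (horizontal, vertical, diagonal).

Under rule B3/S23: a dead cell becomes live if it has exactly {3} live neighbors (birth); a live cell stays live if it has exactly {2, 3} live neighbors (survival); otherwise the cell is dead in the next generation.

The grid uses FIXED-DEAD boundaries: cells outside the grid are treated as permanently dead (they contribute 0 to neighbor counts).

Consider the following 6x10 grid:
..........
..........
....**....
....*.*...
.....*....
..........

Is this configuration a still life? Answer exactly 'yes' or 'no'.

Answer: yes

Derivation:
Compute generation 1 and compare to generation 0 (given above):
Generation 1:
..........
..........
....**....
....*.*...
.....*....
..........
The grids are IDENTICAL -> still life.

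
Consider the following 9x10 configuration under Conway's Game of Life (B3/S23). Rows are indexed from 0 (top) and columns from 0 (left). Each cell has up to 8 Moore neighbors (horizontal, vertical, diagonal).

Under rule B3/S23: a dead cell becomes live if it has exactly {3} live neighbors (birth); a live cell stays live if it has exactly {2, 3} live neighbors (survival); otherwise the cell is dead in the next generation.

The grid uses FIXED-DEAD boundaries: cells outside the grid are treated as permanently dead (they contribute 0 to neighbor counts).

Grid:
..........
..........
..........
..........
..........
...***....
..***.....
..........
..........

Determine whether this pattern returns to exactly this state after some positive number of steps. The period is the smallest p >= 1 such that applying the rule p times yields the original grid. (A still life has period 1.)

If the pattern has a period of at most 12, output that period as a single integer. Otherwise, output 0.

Simulating and comparing each generation to the original:
Gen 0 (original, given above): 6 live cells
Gen 1: 6 live cells, differs from original
Gen 2: 6 live cells, MATCHES original -> period = 2

Answer: 2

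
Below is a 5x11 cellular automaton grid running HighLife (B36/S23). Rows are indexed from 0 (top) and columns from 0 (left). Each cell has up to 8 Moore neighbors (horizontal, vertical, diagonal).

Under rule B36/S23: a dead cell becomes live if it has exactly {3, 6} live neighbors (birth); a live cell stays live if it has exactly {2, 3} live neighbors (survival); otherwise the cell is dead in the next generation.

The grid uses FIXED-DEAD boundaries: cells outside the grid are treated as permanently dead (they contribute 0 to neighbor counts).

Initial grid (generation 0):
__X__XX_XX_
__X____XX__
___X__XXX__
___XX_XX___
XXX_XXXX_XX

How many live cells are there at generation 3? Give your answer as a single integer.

Answer: 12

Derivation:
Simulating step by step:
Generation 0 (given above): 25 live cells
Generation 1: 18 live cells
______X_XX_
__XX_X_____
__XXXX_____
_X___X___X_
_XX_X__XX__
Generation 2: 13 live cells
___________
__X__XX____
_X___XX____
_X___XX_X__
_XX_____X__
Generation 3: 12 live cells
___________
_____XX____
_XX_X______
XX___XX____
_XX____X___
Population at generation 3: 12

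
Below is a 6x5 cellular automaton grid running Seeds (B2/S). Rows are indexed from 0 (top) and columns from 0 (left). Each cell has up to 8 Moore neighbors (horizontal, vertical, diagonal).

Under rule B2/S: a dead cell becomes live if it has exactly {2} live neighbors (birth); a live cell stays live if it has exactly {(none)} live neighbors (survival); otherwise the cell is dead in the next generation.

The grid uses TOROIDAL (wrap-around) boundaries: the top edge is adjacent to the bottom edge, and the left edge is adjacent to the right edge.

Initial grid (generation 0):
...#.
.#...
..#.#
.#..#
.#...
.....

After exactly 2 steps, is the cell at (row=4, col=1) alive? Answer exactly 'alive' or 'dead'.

Simulating step by step:
Generation 0 (given above): 7 live cells
Generation 1: 5 live cells
..#..
#...#
.....
.....
..#..
..#..
Generation 2: 8 live cells
#...#
.#.#.
#...#
.....
.#.#.
.....

Cell (4,1) at generation 2: 1 -> alive

Answer: alive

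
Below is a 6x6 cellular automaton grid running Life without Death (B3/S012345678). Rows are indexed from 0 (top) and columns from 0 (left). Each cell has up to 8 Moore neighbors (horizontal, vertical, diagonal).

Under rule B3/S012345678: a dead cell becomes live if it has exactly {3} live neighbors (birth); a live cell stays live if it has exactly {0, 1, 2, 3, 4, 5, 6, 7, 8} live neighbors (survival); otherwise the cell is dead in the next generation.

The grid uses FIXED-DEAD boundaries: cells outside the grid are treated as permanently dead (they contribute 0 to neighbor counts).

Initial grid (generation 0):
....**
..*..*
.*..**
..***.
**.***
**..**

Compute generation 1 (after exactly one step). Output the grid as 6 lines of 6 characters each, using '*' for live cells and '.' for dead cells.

Answer: ....**
..**.*
.*..**
*.***.
**.***
******

Derivation:
Simulating step by step:
Generation 0 (given above): 19 live cells
Generation 1: 23 live cells
(generation 1 grid is the final answer)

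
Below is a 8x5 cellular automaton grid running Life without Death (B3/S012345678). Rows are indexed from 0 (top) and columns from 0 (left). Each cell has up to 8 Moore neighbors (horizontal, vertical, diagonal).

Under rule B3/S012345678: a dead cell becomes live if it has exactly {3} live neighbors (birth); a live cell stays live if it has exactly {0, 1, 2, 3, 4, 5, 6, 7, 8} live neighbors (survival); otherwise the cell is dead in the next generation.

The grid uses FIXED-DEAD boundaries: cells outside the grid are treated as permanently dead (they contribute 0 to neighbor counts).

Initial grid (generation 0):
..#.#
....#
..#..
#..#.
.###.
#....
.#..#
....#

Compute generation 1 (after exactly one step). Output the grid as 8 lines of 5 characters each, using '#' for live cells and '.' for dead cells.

Simulating step by step:
Generation 0 (given above): 13 live cells
Generation 1: 17 live cells
(generation 1 grid is the final answer)

Answer: ..###
....#
..##.
#..#.
####.
#..#.
.#..#
....#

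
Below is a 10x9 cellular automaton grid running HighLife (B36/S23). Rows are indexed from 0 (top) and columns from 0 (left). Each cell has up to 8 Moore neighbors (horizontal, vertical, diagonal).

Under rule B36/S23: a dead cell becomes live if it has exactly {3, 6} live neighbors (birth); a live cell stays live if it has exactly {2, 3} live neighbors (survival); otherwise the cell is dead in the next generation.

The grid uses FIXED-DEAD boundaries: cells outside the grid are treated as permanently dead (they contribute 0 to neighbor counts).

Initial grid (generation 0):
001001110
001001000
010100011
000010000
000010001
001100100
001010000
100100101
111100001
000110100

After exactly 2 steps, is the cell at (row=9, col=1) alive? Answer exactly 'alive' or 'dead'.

Simulating step by step:
Generation 0 (given above): 30 live cells
Generation 1: 34 live cells
000001100
011111001
001110000
000110011
000011000
001011000
011011010
100010010
110001000
010110000
Generation 2: 28 live cells
001101100
010000100
010000011
001000000
000000100
011000000
011000000
101110000
111101000
111010000

Cell (9,1) at generation 2: 1 -> alive

Answer: alive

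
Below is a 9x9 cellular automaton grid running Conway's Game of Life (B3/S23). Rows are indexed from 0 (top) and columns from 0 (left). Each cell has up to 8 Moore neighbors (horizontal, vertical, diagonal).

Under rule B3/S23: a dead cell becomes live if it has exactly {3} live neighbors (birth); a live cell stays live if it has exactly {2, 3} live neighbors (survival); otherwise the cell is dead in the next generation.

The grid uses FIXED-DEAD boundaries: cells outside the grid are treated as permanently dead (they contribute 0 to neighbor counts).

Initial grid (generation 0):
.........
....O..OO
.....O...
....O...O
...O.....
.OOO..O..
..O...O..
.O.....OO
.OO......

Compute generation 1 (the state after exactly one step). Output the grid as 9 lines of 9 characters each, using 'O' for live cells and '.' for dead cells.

Answer: .........
.........
....OO.OO
....O....
...OO....
.O.O.....
...O..O..
.O.....O.
.OO......

Derivation:
Simulating step by step:
Generation 0 (given above): 18 live cells
Generation 1: 15 live cells
(generation 1 grid is the final answer)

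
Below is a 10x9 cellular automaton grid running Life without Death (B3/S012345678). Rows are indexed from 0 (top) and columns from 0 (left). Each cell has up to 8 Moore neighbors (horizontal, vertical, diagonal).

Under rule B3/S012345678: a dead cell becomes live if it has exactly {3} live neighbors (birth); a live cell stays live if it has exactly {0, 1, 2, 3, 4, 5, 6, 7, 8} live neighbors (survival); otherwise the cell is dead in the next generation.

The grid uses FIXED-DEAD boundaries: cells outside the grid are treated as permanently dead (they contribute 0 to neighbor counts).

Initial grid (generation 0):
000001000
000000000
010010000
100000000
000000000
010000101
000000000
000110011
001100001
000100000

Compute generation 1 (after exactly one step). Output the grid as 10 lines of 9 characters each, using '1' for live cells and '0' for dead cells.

Answer: 000001000
000000000
010010000
100000000
000000000
010000101
000000001
001110011
001100011
001100000

Derivation:
Simulating step by step:
Generation 0 (given above): 15 live cells
Generation 1: 19 live cells
(generation 1 grid is the final answer)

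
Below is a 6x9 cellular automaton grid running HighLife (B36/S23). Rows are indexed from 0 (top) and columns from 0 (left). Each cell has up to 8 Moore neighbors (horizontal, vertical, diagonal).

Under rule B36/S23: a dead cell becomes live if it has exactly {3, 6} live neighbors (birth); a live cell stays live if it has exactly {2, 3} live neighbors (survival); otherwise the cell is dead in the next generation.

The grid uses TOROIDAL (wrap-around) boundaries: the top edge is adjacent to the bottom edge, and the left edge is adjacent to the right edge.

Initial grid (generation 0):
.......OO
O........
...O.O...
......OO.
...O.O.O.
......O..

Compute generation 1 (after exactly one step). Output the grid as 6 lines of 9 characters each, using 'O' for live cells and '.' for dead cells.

Answer: .......OO
........O
......O..
.....O.O.
.....O.O.
......O.O

Derivation:
Simulating step by step:
Generation 0 (given above): 11 live cells
Generation 1: 10 live cells
(generation 1 grid is the final answer)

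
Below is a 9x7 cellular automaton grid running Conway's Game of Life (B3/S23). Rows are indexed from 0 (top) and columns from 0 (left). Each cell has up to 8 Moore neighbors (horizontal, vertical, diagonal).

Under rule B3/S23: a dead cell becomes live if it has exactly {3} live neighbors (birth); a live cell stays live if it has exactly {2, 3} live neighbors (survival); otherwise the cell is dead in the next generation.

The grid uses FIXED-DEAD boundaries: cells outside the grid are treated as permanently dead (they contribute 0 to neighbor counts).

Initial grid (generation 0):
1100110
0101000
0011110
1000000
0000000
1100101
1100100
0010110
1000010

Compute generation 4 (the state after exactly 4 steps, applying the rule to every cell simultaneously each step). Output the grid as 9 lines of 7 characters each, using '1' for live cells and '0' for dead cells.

Simulating step by step:
Generation 0 (given above): 23 live cells
Generation 1: 26 live cells
1110100
1100000
0111100
0001100
1100000
1100010
1010100
1001110
0000110
Generation 2: 18 live cells
1010000
0000100
1100100
1000100
1110100
0010000
1010000
0100000
0001010
Generation 3: 17 live cells
0000000
1001000
1101110
0010110
1010000
1010000
0010000
0110000
0000000
Generation 4: 17 live cells
(generation 4 grid is the final answer)

Answer: 0000000
1111000
1100010
1010010
0010000
0011000
0011000
0110000
0000000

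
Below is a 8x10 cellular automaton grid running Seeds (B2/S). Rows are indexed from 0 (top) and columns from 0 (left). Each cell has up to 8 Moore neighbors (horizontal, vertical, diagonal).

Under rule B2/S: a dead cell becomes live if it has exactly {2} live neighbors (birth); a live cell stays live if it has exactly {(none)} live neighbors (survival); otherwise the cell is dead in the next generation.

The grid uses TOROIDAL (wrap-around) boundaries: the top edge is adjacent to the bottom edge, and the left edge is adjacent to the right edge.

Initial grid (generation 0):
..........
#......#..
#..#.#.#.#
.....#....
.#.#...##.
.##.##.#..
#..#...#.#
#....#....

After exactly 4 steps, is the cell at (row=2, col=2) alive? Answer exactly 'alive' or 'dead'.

Simulating step by step:
Generation 0 (given above): 23 live cells
Generation 1: 14 live cells
##....#..#
.#..#.....
.#........
.#.#......
#.........
..........
..........
.#..#.#.#.
Generation 2: 12 live cells
...##...#.
.....#...#
...##.....
..........
.##.......
..........
.....#.#..
..#.......
Generation 3: 16 live cells
..#..#...#
..#.....#.
.....#....
.#..#.....
..........
.##...#...
......#...
.....####.
Generation 4: 24 live cells
.#.##.....
.#.####..#
.####.....
.....#....
#..#.#....
.....#.#..
.##.....#.
....#....#

Cell (2,2) at generation 4: 1 -> alive

Answer: alive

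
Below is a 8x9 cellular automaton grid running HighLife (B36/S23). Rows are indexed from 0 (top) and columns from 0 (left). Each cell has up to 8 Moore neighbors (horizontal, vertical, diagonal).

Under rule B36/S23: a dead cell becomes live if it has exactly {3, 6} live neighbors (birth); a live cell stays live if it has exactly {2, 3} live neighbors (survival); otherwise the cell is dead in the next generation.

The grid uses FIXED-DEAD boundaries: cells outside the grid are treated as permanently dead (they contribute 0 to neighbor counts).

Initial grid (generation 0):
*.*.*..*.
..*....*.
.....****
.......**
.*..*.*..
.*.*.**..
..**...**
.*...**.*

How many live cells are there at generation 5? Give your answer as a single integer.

Answer: 19

Derivation:
Simulating step by step:
Generation 0 (given above): 27 live cells
Generation 1: 19 live cells
.*.*.....
.*.*.*...
.........
........*
..*.*.*..
.*.*.**..
.*.*....*
..*...*.*
Generation 2: 19 live cells
....*....
....*....
.........
.........
..***.**.
.*.*.***.
.*.****..
..*....*.
Generation 3: 14 live cells
.........
.........
.........
...*.....
..***..*.
.**......
.*.*.....
..*****..
Generation 4: 14 live cells
.........
.........
.........
..***....
.*..*....
.*..*....
.**..*...
..****...
Generation 5: 19 live cells
.........
.........
...*.....
..***....
.*..**...
**.***...
.*...*...
.*****...
Population at generation 5: 19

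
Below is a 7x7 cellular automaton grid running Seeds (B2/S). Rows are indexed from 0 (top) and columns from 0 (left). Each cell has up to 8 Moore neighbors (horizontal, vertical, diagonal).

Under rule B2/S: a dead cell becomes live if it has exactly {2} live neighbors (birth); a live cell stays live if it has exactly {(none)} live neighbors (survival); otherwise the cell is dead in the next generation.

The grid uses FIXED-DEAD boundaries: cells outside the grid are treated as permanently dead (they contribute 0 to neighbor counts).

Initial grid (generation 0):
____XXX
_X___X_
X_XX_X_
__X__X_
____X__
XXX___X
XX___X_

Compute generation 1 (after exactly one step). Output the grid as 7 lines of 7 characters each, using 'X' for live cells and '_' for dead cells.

Simulating step by step:
Generation 0 (given above): 19 live cells
Generation 1: 7 live cells
(generation 1 grid is the final answer)

Answer: _______
X______
_______
______X
X_____X
___XX__
______X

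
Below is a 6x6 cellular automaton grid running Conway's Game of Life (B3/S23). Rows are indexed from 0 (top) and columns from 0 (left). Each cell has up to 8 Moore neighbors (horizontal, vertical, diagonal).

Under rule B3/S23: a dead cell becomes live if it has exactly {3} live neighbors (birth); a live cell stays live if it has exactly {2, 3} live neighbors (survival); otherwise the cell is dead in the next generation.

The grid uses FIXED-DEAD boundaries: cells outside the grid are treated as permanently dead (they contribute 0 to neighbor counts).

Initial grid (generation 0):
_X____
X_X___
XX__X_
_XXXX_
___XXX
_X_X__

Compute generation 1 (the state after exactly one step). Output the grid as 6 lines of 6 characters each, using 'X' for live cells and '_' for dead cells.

Simulating step by step:
Generation 0 (given above): 15 live cells
Generation 1: 11 live cells
(generation 1 grid is the final answer)

Answer: _X____
X_X___
X___X_
XX____
_X___X
__XX__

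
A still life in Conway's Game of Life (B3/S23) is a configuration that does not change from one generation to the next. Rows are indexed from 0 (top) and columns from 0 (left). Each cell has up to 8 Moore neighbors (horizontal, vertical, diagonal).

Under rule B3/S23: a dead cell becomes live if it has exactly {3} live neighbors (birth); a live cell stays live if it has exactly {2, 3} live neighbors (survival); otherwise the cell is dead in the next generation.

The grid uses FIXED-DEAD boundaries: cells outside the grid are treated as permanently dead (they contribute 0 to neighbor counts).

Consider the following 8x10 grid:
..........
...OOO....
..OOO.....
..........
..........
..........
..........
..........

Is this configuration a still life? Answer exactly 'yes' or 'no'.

Compute generation 1 and compare to generation 0 (given above):
Generation 1:
....O.....
..O..O....
..O..O....
...O......
..........
..........
..........
..........
Cell (0,4) differs: gen0=0 vs gen1=1 -> NOT a still life.

Answer: no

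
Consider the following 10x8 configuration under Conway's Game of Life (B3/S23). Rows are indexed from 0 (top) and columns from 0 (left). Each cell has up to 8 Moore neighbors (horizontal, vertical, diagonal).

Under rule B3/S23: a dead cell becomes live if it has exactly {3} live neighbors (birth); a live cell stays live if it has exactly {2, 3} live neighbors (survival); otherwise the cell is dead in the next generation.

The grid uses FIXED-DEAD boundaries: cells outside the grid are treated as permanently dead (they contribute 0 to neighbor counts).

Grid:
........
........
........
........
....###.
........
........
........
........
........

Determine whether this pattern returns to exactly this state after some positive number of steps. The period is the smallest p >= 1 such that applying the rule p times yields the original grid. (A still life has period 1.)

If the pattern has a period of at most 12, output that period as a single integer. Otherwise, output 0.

Simulating and comparing each generation to the original:
Gen 0 (original, given above): 3 live cells
Gen 1: 3 live cells, differs from original
Gen 2: 3 live cells, MATCHES original -> period = 2

Answer: 2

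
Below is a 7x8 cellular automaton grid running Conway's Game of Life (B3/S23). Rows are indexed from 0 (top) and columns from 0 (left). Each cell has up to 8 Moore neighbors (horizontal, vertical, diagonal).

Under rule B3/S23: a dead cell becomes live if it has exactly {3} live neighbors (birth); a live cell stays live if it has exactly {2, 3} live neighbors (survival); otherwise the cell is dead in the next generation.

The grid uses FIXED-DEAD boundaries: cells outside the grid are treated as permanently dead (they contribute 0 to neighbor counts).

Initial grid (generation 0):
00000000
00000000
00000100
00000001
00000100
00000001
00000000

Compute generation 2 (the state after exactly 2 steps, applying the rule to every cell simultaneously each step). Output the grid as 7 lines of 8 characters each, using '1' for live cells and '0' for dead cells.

Answer: 00000000
00000000
00000000
00000000
00000000
00000000
00000000

Derivation:
Simulating step by step:
Generation 0 (given above): 4 live cells
Generation 1: 2 live cells
00000000
00000000
00000000
00000010
00000010
00000000
00000000
Generation 2: 0 live cells
(generation 2 grid is the final answer)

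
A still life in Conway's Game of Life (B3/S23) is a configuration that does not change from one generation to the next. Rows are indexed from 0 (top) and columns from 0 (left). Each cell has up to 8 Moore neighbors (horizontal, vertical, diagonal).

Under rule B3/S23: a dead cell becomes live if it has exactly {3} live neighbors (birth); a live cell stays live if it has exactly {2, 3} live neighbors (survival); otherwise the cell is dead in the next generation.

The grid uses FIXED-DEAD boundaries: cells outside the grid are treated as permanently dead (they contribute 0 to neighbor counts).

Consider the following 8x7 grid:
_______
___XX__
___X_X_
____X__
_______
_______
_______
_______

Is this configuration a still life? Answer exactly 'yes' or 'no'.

Compute generation 1 and compare to generation 0 (given above):
Generation 1:
_______
___XX__
___X_X_
____X__
_______
_______
_______
_______
The grids are IDENTICAL -> still life.

Answer: yes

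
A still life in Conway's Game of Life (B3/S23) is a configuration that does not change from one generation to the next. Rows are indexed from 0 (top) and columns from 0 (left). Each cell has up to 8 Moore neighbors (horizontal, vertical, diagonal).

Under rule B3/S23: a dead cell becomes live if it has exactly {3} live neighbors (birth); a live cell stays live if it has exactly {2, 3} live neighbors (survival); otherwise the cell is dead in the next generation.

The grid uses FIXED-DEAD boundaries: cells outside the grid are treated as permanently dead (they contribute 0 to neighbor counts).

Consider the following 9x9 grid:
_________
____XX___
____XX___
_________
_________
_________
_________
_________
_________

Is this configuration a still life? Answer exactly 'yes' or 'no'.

Answer: yes

Derivation:
Compute generation 1 and compare to generation 0 (given above):
Generation 1:
_________
____XX___
____XX___
_________
_________
_________
_________
_________
_________
The grids are IDENTICAL -> still life.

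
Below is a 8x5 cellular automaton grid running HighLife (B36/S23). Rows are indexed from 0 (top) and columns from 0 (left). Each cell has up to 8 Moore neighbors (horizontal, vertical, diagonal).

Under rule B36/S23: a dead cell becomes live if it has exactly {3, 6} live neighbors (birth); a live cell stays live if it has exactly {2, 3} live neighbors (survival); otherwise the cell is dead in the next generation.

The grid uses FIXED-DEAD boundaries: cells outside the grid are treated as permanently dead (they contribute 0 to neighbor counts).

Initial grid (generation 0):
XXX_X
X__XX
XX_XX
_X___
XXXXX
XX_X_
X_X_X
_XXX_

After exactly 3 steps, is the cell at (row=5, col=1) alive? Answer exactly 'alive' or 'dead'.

Simulating step by step:
Generation 0 (given above): 26 live cells
Generation 1: 19 live cells
XXX_X
_X___
XX_XX
__X__
___XX
__X__
XX__X
_XXX_
Generation 2: 19 live cells
XXX__
____X
XX_X_
_XX__
__XX_
_XX_X
X____
XXXX_
Generation 3: 13 live cells
_X___
___X_
XX_X_
X____
_____
_XX__
XX___
XXX__

Cell (5,1) at generation 3: 1 -> alive

Answer: alive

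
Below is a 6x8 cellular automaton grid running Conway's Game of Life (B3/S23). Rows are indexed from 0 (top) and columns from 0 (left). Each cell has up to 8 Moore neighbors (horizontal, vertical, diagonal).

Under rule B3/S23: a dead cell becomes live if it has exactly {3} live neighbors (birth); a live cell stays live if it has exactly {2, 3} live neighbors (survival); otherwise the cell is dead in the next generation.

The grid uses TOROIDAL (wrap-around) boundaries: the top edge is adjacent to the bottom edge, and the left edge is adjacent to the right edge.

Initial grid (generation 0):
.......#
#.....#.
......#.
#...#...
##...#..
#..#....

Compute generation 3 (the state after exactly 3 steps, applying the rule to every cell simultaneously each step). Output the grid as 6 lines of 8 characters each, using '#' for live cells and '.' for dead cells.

Answer: .....##.
.....#..
....##..
.#..##.#
.....##.
........

Derivation:
Simulating step by step:
Generation 0 (given above): 11 live cells
Generation 1: 15 live cells
#......#
......#.
.....#..
##...#.#
##..#..#
##.....#
Generation 2: 13 live cells
.#....#.
......##
#....#.#
.#..##.#
..#.....
......#.
Generation 3: 11 live cells
(generation 3 grid is the final answer)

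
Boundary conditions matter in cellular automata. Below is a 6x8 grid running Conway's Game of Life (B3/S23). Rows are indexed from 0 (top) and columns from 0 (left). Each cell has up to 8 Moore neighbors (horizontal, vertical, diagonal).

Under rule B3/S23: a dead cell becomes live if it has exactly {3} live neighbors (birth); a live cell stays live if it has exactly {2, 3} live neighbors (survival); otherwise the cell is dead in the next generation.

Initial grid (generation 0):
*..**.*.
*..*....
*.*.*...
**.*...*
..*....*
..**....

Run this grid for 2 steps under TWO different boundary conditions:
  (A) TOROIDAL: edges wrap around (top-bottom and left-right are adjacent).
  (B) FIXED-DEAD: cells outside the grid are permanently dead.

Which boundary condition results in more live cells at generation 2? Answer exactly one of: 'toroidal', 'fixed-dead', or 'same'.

Answer: toroidal

Derivation:
Under TOROIDAL boundary, generation 2:
....****
*.*.**..
.**.*...
...*....
..**..**
.***..**
Population = 21

Under FIXED-DEAD boundary, generation 2:
...**...
..*..*..
*.*.*...
.*.*....
..**....
........
Population = 11

Comparison: toroidal=21, fixed-dead=11 -> toroidal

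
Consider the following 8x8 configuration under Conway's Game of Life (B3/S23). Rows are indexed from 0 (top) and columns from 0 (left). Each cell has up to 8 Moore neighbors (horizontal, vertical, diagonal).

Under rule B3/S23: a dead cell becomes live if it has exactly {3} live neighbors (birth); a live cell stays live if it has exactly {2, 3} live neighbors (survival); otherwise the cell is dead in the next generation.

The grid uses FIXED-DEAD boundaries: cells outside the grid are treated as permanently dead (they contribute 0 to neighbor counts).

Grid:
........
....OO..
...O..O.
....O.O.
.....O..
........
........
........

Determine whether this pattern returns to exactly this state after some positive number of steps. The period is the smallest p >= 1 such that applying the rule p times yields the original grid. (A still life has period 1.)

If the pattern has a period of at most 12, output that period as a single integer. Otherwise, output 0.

Answer: 1

Derivation:
Simulating and comparing each generation to the original:
Gen 0 (original, given above): 7 live cells
Gen 1: 7 live cells, MATCHES original -> period = 1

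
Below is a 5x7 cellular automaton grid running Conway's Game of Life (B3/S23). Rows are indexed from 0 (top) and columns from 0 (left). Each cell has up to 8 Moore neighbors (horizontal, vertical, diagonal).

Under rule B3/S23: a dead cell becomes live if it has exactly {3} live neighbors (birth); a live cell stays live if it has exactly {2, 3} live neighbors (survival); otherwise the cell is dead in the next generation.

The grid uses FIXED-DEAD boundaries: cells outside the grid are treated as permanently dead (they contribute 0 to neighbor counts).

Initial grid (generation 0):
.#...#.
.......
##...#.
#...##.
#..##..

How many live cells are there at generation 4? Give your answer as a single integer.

Simulating step by step:
Generation 0 (given above): 11 live cells
Generation 1: 12 live cells
.......
##.....
##..##.
#..#.#.
...###.
Generation 2: 12 live cells
.......
##.....
..#.##.
####..#
...#.#.
Generation 3: 8 live cells
.......
.#.....
....##.
.#....#
.#.##..
Generation 4: 4 live cells
.......
.......
.....#.
..##...
..#....
Population at generation 4: 4

Answer: 4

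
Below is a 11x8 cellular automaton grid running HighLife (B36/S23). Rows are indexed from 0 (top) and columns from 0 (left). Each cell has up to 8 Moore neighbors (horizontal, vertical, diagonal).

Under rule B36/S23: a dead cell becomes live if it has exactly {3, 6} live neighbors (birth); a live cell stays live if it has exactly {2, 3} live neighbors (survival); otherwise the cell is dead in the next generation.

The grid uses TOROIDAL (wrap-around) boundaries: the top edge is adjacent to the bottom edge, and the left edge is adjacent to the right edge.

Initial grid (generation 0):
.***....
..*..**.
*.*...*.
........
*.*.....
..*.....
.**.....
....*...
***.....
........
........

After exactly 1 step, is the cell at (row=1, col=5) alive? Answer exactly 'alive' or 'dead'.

Answer: alive

Derivation:
Simulating step by step:
Generation 0 (given above): 18 live cells
Generation 1: 22 live cells
.***....
.....***
.*...***
.......*
.*......
..**....
.***....
*..*....
.*......
.*......
..*.....

Cell (1,5) at generation 1: 1 -> alive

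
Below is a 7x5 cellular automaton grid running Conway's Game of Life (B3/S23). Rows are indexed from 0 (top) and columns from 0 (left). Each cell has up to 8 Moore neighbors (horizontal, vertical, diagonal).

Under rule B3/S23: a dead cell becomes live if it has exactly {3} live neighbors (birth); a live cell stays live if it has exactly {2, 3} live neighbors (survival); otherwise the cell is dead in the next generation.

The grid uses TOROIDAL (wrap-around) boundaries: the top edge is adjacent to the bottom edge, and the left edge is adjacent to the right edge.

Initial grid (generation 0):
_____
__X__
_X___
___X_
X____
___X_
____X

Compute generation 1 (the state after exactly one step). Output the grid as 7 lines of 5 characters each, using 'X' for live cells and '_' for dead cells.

Simulating step by step:
Generation 0 (given above): 6 live cells
Generation 1: 3 live cells
(generation 1 grid is the final answer)

Answer: _____
_____
__X__
_____
____X
____X
_____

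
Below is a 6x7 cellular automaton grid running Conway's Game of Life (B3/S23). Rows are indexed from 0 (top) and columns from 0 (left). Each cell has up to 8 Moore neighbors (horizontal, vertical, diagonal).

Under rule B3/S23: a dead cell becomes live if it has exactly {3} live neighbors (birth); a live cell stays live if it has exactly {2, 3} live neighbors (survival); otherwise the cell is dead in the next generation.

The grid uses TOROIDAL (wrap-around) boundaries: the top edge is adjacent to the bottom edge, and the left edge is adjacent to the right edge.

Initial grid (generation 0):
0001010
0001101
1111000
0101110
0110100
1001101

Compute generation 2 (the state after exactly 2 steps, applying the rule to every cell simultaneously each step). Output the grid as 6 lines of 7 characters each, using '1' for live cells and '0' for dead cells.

Answer: 0010010
0010010
0100000
0100010
0100011
0010001

Derivation:
Simulating step by step:
Generation 0 (given above): 20 live cells
Generation 1: 15 live cells
1010000
1100011
1100001
0000010
0100001
1100001
Generation 2: 12 live cells
(generation 2 grid is the final answer)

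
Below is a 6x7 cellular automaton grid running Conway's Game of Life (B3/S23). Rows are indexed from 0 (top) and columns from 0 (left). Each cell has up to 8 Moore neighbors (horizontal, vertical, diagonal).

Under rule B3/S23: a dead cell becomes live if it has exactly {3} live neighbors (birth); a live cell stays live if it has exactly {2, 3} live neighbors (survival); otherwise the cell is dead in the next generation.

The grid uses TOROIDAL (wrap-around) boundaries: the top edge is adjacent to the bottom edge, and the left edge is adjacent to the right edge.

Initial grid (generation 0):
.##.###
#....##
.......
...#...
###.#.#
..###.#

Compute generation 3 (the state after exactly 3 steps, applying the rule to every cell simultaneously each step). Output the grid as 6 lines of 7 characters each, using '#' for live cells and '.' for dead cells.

Simulating step by step:
Generation 0 (given above): 18 live cells
Generation 1: 14 live cells
.##....
##..#..
......#
####...
##..#.#
.......
Generation 2: 14 live cells
###....
###....
...#..#
..##.#.
...#..#
..#....
Generation 3: 17 live cells
(generation 3 grid is the final answer)

Answer: #..#...
...#..#
#..##.#
..##.##
...##..
#.##...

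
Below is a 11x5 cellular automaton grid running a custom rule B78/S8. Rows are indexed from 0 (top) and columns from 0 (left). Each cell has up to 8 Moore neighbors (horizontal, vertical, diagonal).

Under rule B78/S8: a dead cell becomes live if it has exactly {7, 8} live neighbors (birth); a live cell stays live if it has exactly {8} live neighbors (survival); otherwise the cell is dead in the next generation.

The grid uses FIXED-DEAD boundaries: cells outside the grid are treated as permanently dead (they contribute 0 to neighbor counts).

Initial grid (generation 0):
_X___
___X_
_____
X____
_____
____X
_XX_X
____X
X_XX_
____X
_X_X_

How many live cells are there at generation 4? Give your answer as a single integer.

Answer: 0

Derivation:
Simulating step by step:
Generation 0 (given above): 14 live cells
Generation 1: 0 live cells
_____
_____
_____
_____
_____
_____
_____
_____
_____
_____
_____
Generation 2: 0 live cells
_____
_____
_____
_____
_____
_____
_____
_____
_____
_____
_____
Generation 3: 0 live cells
_____
_____
_____
_____
_____
_____
_____
_____
_____
_____
_____
Generation 4: 0 live cells
_____
_____
_____
_____
_____
_____
_____
_____
_____
_____
_____
Population at generation 4: 0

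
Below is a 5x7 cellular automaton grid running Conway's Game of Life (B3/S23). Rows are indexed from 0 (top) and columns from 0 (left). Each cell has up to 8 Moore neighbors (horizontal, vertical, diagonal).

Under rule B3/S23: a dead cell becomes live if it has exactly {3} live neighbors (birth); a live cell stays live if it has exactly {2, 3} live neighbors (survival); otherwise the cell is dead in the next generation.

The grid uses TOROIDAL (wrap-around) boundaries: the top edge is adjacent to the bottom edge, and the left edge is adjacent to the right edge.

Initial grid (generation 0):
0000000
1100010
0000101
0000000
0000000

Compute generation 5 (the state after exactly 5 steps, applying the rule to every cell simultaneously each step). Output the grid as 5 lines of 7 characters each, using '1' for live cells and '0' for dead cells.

Simulating step by step:
Generation 0 (given above): 5 live cells
Generation 1: 6 live cells
0000000
1000011
1000011
0000000
0000000
Generation 2: 6 live cells
0000001
1000010
1000010
0000001
0000000
Generation 3: 6 live cells
0000001
1000010
1000010
0000001
0000000
Generation 4: 6 live cells
0000001
1000010
1000010
0000001
0000000
Generation 5: 6 live cells
(generation 5 grid is the final answer)

Answer: 0000001
1000010
1000010
0000001
0000000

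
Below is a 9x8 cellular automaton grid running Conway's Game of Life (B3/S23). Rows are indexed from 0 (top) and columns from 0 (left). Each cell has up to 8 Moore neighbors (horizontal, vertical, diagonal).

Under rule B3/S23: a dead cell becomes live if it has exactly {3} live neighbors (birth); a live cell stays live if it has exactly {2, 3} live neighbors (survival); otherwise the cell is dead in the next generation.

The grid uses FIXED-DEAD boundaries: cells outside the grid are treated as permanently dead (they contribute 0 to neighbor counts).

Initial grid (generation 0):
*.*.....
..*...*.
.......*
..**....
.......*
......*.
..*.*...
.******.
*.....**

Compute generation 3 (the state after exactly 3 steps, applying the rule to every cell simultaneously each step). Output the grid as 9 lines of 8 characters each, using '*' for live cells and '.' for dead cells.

Simulating step by step:
Generation 0 (given above): 20 live cells
Generation 1: 19 live cells
.*......
.*......
..**....
........
........
........
.**.*.*.
.**.*.**
.****.**
Generation 2: 12 live cells
........
.*......
..*.....
........
........
........
.**...**
*...*...
.*..*.**
Generation 3: 5 live cells
(generation 3 grid is the final answer)

Answer: ........
........
........
........
........
........
.*......
*.**....
.....*..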